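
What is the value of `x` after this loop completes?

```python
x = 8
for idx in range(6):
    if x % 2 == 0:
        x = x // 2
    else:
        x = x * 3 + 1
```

Collatz-style transformation from 8
`x` takes the values: 8 → 4 → 2 → 1 → 4 → 2 → 1

Answer: 1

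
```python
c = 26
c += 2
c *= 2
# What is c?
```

Trace:
`c = 26` → c = 26
`c += 2` → c = 28
`c *= 2` → c = 56
So c = 56

Answer: 56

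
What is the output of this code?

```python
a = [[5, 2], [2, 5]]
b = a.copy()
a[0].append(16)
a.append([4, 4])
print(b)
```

Key concept: shallow copy with nested lists.
Step by step:
`a = [[5, 2], [2, 5]]` → a = [[5, 2], [2, 5]]
`b = a.copy()` → b = [[5, 2], [2, 5]]
`a[0].append(16)` → a = [[5, 2, 16], [2, 5]]; b = [[5, 2, 16], [2, 5]]
`a.append([4, 4])` → a = [[5, 2, 16], [2, 5], [4, 4]]
`print(b)` → prints [[5, 2, 16], [2, 5]]

Answer: [[5, 2, 16], [2, 5]]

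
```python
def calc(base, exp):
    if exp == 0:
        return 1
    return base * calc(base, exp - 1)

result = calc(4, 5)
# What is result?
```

calc(4, 5) = 4 * 4 * 4 * 4 * 4 = 1024

Answer: 1024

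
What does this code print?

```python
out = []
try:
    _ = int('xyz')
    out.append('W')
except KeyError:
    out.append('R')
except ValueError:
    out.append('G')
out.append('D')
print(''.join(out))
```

Execution trace: 'G' (except ValueError) → 'D' (after the try/except). Output: GD

Answer: GD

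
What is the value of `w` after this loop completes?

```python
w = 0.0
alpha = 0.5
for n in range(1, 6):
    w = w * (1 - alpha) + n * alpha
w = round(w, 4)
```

Moving average with lr=0.5
`w` takes the values: 0.0 → 0.5 → 1.25 → 2.125 → 3.0625 → 4.03125 → 4.0312

Answer: 4.0312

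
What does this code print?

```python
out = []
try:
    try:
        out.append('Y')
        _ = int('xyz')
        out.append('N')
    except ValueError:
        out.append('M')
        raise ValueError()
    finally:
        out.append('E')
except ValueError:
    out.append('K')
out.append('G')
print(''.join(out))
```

Execution trace: 'Y' (inner try body) → 'M' (inner except ValueError) → 'E' (inner finally) → 'K' (outer except ValueError) → 'G' (after the try/except). Output: YMEKG

Answer: YMEKG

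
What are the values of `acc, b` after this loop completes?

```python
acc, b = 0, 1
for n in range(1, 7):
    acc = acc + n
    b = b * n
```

Sum and factorial of 1 to 6
`acc, b` takes the values: (0, 1) → (1, 1) → (3, 1) → (3, 2) → (6, 2) → (6, 6) → (10, 6) → (10, 24) → (15, 24) → (15, 120) → (21, 120) → (21, 720)

Answer: 21, 720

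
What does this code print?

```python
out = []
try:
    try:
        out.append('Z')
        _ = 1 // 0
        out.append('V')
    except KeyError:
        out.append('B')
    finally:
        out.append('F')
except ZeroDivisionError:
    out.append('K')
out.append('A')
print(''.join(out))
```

Execution trace: 'Z' (inner try body) → 'F' (inner finally) → 'K' (outer except ZeroDivisionError) → 'A' (after the try/except). Output: ZFKA

Answer: ZFKA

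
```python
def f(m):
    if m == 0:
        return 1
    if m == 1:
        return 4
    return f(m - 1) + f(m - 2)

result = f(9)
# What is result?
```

Build up from base cases: f(0)=1, f(1)=4, f(2)=5, f(3)=9, f(4)=14, f(5)=23, f(6)=37, ..., f(9)=157

Answer: 157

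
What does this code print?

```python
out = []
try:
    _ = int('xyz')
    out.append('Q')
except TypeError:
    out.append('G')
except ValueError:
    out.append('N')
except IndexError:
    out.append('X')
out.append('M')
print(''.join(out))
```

Execution trace: 'N' (except ValueError) → 'M' (after the try/except). Output: NM

Answer: NM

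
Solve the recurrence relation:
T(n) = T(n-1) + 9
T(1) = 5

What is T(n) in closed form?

Unrolling: T(n) = T(1) + 9·(n-1) = 5 + 9(n-1) = 9n - 4.

Answer: T(n) = 9n - 4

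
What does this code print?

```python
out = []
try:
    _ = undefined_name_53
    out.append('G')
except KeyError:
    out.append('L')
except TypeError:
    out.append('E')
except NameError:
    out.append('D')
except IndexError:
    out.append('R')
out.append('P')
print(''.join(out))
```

Execution trace: 'D' (except NameError) → 'P' (after the try/except). Output: DP

Answer: DP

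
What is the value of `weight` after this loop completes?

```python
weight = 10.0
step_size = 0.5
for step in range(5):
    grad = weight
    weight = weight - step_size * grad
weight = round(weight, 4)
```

Gradient descent: w = 10.0 * (1 - 0.5)^5
`weight` takes the values: 10.0 → 5.0 → 2.5 → 1.25 → 0.625 → 0.3125

Answer: 0.3125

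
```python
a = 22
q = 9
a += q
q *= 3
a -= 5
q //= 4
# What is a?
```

Trace:
`a = 22` → a = 22
`q = 9` → q = 9
`a += q` → a = 31
`q *= 3` → q = 27
`a -= 5` → a = 26
`q //= 4` → q = 6
So a = 26

Answer: 26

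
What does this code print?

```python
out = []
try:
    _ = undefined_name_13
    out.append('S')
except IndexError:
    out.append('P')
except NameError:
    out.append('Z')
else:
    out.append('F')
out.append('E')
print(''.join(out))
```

Execution trace: 'Z' (except NameError) → 'E' (after the try/except). Output: ZE

Answer: ZE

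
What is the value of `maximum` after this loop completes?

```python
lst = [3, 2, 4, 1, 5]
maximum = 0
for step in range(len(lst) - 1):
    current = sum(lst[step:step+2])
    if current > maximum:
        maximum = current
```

Max sum of 2-element window in [3, 2, 4, 1, 5]
`maximum` takes the values: 0 → 5 → 6

Answer: 6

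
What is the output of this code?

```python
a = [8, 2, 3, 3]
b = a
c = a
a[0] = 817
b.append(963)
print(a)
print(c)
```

Key concept: multiple aliases.
Step by step:
`a = [8, 2, 3, 3]` → a = [8, 2, 3, 3]
`b = a` → b = [8, 2, 3, 3] (same object as a)
`c = a` → c = [8, 2, 3, 3] (same object as a, b)
`a[0] = 817` → a = [817, 2, 3, 3] (same object as b, c); b = [817, 2, 3, 3] (same object as a, c); c = [817, 2, 3, 3] (same object as a, b)
`b.append(963)` → a = [817, 2, 3, 3, 963] (same object as b, c); b = [817, 2, 3, 3, 963] (same object as a, c); c = [817, 2, 3, 3, 963] (same object as a, b)
`print(a)` → prints [817, 2, 3, 3, 963]
`print(c)` → prints [817, 2, 3, 3, 963]

Answer:
[817, 2, 3, 3, 963]
[817, 2, 3, 3, 963]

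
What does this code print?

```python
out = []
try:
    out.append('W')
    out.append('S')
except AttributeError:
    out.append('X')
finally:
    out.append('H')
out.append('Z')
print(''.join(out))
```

Execution trace: 'W' (try body) → 'S' (try body, no exception) → 'H' (finally) → 'Z' (after the try/except). Output: WSHZ

Answer: WSHZ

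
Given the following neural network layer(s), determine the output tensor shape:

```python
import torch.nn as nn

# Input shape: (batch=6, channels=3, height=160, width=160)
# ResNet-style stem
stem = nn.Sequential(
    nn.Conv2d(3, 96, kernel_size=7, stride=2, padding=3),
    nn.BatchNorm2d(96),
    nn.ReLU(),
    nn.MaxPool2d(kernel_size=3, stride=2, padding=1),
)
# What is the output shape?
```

Input: (6, 3, 160, 160) -> after Conv2d 7x7 stride=2: (6, 96, 80, 80) -> Output: (6, 96, 40, 40)

Answer: (6, 96, 40, 40)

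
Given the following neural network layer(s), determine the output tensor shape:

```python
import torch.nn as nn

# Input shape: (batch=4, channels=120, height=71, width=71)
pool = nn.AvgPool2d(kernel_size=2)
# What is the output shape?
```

Input: (4, 120, 71, 71) -> Output: (4, 120, 35, 35)

Answer: (4, 120, 35, 35)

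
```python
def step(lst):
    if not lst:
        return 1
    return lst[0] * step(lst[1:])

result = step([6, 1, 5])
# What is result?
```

Product over [6, 1, 5] = 6 * 1 * 5 = 30

Answer: 30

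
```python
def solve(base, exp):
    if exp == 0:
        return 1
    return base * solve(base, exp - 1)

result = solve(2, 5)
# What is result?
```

solve(2, 5) = 2 * 2 * 2 * 2 * 2 = 32

Answer: 32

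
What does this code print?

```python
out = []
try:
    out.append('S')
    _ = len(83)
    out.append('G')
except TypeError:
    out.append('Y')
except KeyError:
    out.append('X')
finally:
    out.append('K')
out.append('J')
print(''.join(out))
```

Execution trace: 'S' (try body) → 'Y' (except TypeError) → 'K' (finally) → 'J' (after the try/except). Output: SYKJ

Answer: SYKJ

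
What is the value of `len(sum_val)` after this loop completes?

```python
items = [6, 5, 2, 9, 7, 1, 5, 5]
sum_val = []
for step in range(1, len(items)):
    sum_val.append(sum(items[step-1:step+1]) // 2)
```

Number of 2-element averages
`sum_val` takes the values: [] → [5] → [5, 3] → [5, 3, 5] → [5, 3, 5, 8] → [5, 3, 5, 8, 4] → [5, 3, 5, 8, 4, 3] → [5, 3, 5, 8, 4, 3, 5]
So `len(sum_val)` = 7

Answer: 7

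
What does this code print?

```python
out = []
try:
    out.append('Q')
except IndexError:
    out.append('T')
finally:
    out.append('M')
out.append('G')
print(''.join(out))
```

Execution trace: 'Q' (try body, no exception) → 'M' (finally) → 'G' (after the try/except). Output: QMG

Answer: QMG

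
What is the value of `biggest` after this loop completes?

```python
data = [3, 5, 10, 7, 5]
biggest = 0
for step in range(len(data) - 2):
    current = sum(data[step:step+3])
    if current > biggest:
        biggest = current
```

Max sum of 3-element window in [3, 5, 10, 7, 5]
`biggest` takes the values: 0 → 18 → 22

Answer: 22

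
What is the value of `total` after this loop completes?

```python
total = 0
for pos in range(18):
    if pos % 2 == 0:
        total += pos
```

Sum of even numbers 0 to 17
`total` takes the values: 0 → 2 → 6 → 12 → 20 → 30 → 42 → 56 → 72

Answer: 72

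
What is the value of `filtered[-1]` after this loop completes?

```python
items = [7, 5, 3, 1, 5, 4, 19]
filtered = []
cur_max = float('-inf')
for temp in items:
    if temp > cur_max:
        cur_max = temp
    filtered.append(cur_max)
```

Running max ends at 19
`filtered` takes the values: [] → [7] → [7, 7] → [7, 7, 7] → [7, 7, 7, 7] → [7, 7, 7, 7, 7] → [7, 7, 7, 7, 7, 7] → [7, 7, 7, 7, 7, 7, 19]
So `filtered[-1]` = 19

Answer: 19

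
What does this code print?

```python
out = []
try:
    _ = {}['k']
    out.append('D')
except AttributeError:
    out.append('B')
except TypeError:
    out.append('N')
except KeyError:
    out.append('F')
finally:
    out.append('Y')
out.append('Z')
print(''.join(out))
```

Execution trace: 'F' (except KeyError) → 'Y' (finally) → 'Z' (after the try/except). Output: FYZ

Answer: FYZ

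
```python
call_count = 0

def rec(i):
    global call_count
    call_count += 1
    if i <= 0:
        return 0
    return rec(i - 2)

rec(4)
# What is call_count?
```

Linear recursion stepping by 2: 3 calls from i=4 down to ≤0.

Answer: 3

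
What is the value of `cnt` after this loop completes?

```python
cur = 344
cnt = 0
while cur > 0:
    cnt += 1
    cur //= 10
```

Count digits by repeated division by 10
`cnt` takes the values: 0 → 1 → 2 → 3

Answer: 3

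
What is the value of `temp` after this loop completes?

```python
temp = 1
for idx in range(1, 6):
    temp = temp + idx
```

Start at 1, add 1 through 5
`temp` takes the values: 1 → 2 → 4 → 7 → 11 → 16

Answer: 16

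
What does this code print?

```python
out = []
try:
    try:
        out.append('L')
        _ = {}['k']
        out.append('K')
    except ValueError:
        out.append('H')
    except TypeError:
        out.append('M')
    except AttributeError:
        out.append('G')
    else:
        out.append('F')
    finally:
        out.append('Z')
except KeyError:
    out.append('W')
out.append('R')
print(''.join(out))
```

Execution trace: 'L' (try body) → 'Z' (finally) → 'W' (outer except KeyError) → 'R' (after the try/except). Output: LZWR

Answer: LZWR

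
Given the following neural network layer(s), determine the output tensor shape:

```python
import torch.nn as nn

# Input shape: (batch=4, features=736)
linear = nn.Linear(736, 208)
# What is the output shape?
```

Input: (4, 736) -> Output: (4, 208)

Answer: (4, 208)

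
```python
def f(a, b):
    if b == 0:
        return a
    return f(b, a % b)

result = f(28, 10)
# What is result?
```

f(28, 10) -> f(10, 8) -> f(8, 2) -> f(2, 0) -> 2

Answer: 2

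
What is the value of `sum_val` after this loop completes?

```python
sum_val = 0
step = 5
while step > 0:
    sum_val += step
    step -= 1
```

Sum 5 down to 1
`sum_val` takes the values: 0 → 5 → 9 → 12 → 14 → 15

Answer: 15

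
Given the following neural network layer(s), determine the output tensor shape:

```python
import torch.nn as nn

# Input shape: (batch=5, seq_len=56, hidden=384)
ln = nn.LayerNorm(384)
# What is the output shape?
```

Input: (5, 56, 384) -> Output: (5, 56, 384)

Answer: (5, 56, 384)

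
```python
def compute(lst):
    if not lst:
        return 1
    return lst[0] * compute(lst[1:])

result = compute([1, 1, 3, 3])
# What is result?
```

Product over [1, 1, 3, 3] = 1 * 1 * 3 * 3 = 9

Answer: 9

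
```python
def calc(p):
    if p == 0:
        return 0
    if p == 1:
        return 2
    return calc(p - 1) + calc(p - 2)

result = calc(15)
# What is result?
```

Build up from base cases: calc(0)=0, calc(1)=2, calc(2)=2, calc(3)=4, calc(4)=6, calc(5)=10, calc(6)=16, ..., calc(15)=1220

Answer: 1220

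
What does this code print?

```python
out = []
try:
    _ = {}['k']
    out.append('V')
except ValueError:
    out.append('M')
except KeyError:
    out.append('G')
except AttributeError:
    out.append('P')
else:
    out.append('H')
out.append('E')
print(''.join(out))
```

Execution trace: 'G' (except KeyError) → 'E' (after the try/except). Output: GE

Answer: GE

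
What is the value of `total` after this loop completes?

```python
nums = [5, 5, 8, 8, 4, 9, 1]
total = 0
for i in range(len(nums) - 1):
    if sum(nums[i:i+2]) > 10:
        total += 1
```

Count windows with sum > 10
`total` takes the values: 0 → 1 → 2 → 3 → 4

Answer: 4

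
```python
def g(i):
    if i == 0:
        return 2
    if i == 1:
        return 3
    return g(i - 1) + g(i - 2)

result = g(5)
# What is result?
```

Build up from base cases: g(0)=2, g(1)=3, g(2)=5, g(3)=8, g(4)=13, g(5)=21

Answer: 21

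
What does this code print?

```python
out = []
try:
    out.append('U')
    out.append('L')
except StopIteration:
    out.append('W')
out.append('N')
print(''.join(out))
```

Execution trace: 'U' (try body) → 'L' (try body, no exception) → 'N' (after the try/except). Output: ULN

Answer: ULN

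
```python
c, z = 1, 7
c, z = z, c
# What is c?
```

Trace:
`c, z = 1, 7` → c = 1; z = 7
`c, z = z, c` → c = 7; z = 1
So c = 7

Answer: 7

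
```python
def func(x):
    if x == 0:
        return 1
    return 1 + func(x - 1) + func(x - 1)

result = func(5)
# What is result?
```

func(x) = 1 + 2·func(x-1), func(0)=1. Closed form: (1+1)·2^5 - 1 = 63.

Answer: 63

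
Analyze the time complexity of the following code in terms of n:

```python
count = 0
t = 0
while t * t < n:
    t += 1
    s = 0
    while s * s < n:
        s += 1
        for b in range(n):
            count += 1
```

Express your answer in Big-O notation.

Each loop level contributes: √n × √n × n. Multiplying the contributions gives O(n^2).

Answer: O(n^2)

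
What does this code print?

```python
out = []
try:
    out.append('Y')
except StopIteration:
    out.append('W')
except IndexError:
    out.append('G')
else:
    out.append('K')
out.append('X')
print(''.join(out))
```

Execution trace: 'Y' (try body, no exception) → 'K' (else) → 'X' (after the try/except). Output: YKX

Answer: YKX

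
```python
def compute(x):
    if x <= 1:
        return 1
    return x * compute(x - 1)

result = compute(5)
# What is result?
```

compute(5) = 5 * 4 * 3 * 2 * 1 = 120

Answer: 120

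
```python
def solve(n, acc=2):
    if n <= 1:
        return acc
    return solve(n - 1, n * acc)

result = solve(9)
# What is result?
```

Accumulator trace (n, acc): (9, 2) -> (8, 18) -> (7, 144) -> (6, 1008) -> (5, 6048) -> (4, 30240) -> (3, 120960) -> (2, 362880) -> (1, 725760) -> return 725760

Answer: 725760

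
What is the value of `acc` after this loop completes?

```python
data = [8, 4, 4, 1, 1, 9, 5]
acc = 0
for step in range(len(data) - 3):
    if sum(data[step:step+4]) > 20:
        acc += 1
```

Count windows with sum > 20
`acc` takes the values: 0

Answer: 0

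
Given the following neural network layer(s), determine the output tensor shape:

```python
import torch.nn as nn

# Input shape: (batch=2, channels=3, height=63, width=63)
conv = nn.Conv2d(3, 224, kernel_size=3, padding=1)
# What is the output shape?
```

Input: (2, 3, 63, 63) -> Output: (2, 224, 63, 63)

Answer: (2, 224, 63, 63)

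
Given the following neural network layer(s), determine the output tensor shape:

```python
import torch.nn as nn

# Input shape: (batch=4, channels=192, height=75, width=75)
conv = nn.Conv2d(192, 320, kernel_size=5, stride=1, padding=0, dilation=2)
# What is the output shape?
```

Input: (4, 192, 75, 75) -> Output: (4, 320, 67, 67)

Answer: (4, 320, 67, 67)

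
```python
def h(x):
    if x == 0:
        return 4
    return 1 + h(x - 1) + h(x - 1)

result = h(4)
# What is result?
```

h(x) = 1 + 2·h(x-1), h(0)=4. Closed form: (4+1)·2^4 - 1 = 79.

Answer: 79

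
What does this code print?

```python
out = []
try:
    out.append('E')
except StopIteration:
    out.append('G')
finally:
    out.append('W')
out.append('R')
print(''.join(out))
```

Execution trace: 'E' (try body, no exception) → 'W' (finally) → 'R' (after the try/except). Output: EWR

Answer: EWR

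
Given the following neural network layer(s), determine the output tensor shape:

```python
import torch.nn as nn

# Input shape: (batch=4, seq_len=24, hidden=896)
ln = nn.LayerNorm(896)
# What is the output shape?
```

Input: (4, 24, 896) -> Output: (4, 24, 896)

Answer: (4, 24, 896)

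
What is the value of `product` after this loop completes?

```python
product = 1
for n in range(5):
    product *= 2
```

2^5 = 32
`product` takes the values: 1 → 2 → 4 → 8 → 16 → 32

Answer: 32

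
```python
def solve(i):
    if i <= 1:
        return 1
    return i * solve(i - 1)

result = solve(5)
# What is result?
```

solve(5) = 5 * 4 * 3 * 2 * 1 = 120

Answer: 120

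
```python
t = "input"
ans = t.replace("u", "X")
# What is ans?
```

Trace:
`t = "input"` → t = 'input'
`ans = t.replace("u", "X")` → ans = 'inpXt'
So ans = 'inpXt'

Answer: 'inpXt'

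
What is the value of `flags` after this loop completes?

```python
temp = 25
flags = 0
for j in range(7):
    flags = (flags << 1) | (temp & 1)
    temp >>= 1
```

Reverse lowest 7 bits of 25
`flags` takes the values: 0 → 1 → 2 → 4 → 9 → 19 → 38 → 76

Answer: 76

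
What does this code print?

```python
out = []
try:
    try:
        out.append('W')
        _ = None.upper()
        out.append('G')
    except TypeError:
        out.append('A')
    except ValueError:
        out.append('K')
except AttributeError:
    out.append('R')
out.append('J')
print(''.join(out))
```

Execution trace: 'W' (try body) → 'R' (outer except AttributeError) → 'J' (after the try/except). Output: WRJ

Answer: WRJ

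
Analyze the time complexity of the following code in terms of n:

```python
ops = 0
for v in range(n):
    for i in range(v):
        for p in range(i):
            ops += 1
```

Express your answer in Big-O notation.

Each loop level contributes: n × n × n. Multiplying the contributions gives O(n^3).

Answer: O(n^3)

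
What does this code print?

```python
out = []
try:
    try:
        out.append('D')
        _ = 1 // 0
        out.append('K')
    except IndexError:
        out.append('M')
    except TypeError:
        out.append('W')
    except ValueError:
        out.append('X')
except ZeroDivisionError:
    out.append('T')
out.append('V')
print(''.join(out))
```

Execution trace: 'D' (inner try body) → 'T' (outer except ZeroDivisionError) → 'V' (after the try/except). Output: DTV

Answer: DTV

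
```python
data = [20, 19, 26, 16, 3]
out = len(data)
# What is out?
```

Trace:
`data = [20, 19, 26, 16, 3]` → data = [20, 19, 26, 16, 3]
`out = len(data)` → out = 5
So out = 5

Answer: 5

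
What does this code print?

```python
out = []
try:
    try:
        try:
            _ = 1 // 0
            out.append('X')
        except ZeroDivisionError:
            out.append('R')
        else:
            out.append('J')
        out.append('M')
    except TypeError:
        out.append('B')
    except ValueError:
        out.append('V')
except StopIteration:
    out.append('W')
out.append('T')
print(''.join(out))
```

Execution trace: 'R' (inner except ZeroDivisionError) → 'M' (try body, no exception) → 'T' (after the try/except). Output: RMT

Answer: RMT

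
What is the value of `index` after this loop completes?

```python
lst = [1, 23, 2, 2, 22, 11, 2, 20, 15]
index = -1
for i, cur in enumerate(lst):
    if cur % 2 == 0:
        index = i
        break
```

First even number index in [1, 23, 2, 2, 22, 11, 2, 20, 15]
`index` takes the values: -1 → 2

Answer: 2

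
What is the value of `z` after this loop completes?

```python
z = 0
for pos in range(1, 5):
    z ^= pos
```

XOR of 1 to 4
`z` takes the values: 0 → 1 → 3 → 0 → 4

Answer: 4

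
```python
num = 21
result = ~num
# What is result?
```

Trace:
`num = 21` → num = 21
`result = ~num` → result = -22
So result = -22

Answer: -22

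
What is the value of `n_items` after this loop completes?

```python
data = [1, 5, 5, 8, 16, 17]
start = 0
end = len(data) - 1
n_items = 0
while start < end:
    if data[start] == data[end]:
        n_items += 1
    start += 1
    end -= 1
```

Count matching pairs from ends
`n_items` takes the values: 0

Answer: 0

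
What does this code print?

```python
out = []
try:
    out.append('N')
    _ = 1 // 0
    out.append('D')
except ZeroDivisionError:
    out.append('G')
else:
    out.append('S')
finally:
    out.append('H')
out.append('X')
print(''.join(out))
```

Execution trace: 'N' (try body) → 'G' (except ZeroDivisionError) → 'H' (finally) → 'X' (after the try/except). Output: NGHX

Answer: NGHX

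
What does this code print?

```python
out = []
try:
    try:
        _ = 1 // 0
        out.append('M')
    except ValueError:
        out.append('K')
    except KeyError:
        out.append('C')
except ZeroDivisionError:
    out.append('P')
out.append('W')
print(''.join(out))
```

Execution trace: 'P' (outer except ZeroDivisionError) → 'W' (after the try/except). Output: PW

Answer: PW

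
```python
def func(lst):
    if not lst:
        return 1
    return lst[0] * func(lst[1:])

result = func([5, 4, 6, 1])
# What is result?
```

Product over [5, 4, 6, 1] = 5 * 4 * 6 * 1 = 120

Answer: 120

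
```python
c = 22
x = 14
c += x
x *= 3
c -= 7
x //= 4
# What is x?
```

Trace:
`c = 22` → c = 22
`x = 14` → x = 14
`c += x` → c = 36
`x *= 3` → x = 42
`c -= 7` → c = 29
`x //= 4` → x = 10
So x = 10

Answer: 10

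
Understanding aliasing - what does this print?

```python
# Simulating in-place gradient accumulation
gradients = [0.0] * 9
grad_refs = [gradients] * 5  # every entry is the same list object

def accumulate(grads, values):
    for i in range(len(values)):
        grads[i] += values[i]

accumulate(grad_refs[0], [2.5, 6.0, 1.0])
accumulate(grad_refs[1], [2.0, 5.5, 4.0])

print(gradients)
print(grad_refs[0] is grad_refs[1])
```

Key concept: gradient accumulation aliasing.
Step by step:
`gradients = [0.0] * 9` → gradients = [0.0, 0.0, 0.0, 0.0, 0.0, 0.0, 0.0, 0.0, 0.0]
`grad_refs = [gradients] * 5` → grad_refs = [[0.0, 0.0, 0.0, 0.0, 0.0, 0.0, 0.0, 0.0, 0.0], [0.0, 0.0, 0.0, 0.0, 0.0, 0.0, 0.0, 0.0, 0.0], [0.0, 0.0, 0.0, 0.0, 0.0, 0.0, 0.0, 0.0, 0.0], [0.0, 0.0, 0.0, 0.0, 0.0, 0.0, 0.0, 0.0, 0.0], [0.0, 0.0, 0.0, 0.0, 0.0, 0.0, 0.0, 0.0, 0.0]]
`accumulate(grad_refs[0], [2.5, 6.0, 1.0])` → gradients = [2.5, 6.0, 1.0, 0.0, 0.0, 0.0, 0.0, 0.0, 0.0]; grad_refs = [[2.5, 6.0, 1.0, 0.0, 0.0, 0.0, 0.0, 0.0, 0.0], [2.5, 6.0, 1.0, 0.0, 0.0, 0.0, 0.0, 0.0, 0.0], [2.5, 6.0, 1.0, 0.0, 0.0, 0.0, 0.0, 0.0, 0.0], [2.5, 6.0, 1.0, 0.0, 0.0, 0.0, 0.0, 0.0, 0.0], [2.5, 6.0, 1.0, 0.0, 0.0, 0.0, 0.0, 0.0, 0.0]]
`accumulate(grad_refs[1], [2.0, 5.5, 4.0])` → gradients = [4.5, 11.5, 5.0, 0.0, 0.0, 0.0, 0.0, 0.0, 0.0]; grad_refs = [[4.5, 11.5, 5.0, 0.0, 0.0, 0.0, 0.0, 0.0, 0.0], [4.5, 11.5, 5.0, 0.0, 0.0, 0.0, 0.0, 0.0, 0.0], [4.5, 11.5, 5.0, 0.0, 0.0, 0.0, 0.0, 0.0, 0.0], [4.5, 11.5, 5.0, 0.0, 0.0, 0.0, 0.0, 0.0, 0.0], [4.5, 11.5, 5.0, 0.0, 0.0, 0.0, 0.0, 0.0, 0.0]]
`print(gradients)` → prints [4.5, 11.5, 5.0, 0.0, 0.0, 0.0, 0.0, 0.0, 0.0]
`print(grad_refs[0] is grad_refs[1])` → prints True

Answer:
[4.5, 11.5, 5.0, 0.0, 0.0, 0.0, 0.0, 0.0, 0.0]
True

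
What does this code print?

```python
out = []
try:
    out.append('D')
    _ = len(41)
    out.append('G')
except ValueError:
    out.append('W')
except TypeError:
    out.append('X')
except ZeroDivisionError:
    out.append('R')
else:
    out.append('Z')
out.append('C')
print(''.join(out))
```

Execution trace: 'D' (try body) → 'X' (except TypeError) → 'C' (after the try/except). Output: DXC

Answer: DXC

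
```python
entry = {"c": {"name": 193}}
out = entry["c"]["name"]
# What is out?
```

Trace:
`entry = {"c": {"name": 193}}` → entry = {'c': {'name': 193}}
`out = entry["c"]["name"]` → out = 193
So out = 193

Answer: 193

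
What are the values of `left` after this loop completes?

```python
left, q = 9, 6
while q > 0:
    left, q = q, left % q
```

GCD of 9 and 6
`left` takes the values: 9 → 6 → 3

Answer: 3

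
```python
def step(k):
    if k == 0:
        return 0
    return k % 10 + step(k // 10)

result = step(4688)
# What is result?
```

Sum of digits of 4688: 8 + 8 + 6 + 4 = 26

Answer: 26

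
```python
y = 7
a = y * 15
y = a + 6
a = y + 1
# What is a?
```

Trace:
`y = 7` → y = 7
`a = y * 15` → a = 105
`y = a + 6` → y = 111
`a = y + 1` → a = 112
So a = 112

Answer: 112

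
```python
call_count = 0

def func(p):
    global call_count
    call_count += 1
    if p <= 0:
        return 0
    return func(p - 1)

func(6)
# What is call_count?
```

Linear recursion stepping by 1: 7 calls from p=6 down to ≤0.

Answer: 7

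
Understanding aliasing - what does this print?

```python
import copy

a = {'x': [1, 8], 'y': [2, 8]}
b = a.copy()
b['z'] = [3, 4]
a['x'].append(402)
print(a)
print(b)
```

Key concept: shallow copy of dict with mutable values.
Step by step:
`a = {'x': [1, 8], 'y': [2, 8]}` → a = {'x': [1, 8], 'y': [2, 8]}
`b = a.copy()` → b = {'x': [1, 8], 'y': [2, 8]}
`b['z'] = [3, 4]` → b = {'x': [1, 8], 'y': [2, 8], 'z': [3, 4]}
`a['x'].append(402)` → a = {'x': [1, 8, 402], 'y': [2, 8]}; b = {'x': [1, 8, 402], 'y': [2, 8], 'z': [3, 4]}
`print(a)` → prints {'x': [1, 8, 402], 'y': [2, 8]}
`print(b)` → prints {'x': [1, 8, 402], 'y': [2, 8], 'z': [3, 4]}

Answer:
{'x': [1, 8, 402], 'y': [2, 8]}
{'x': [1, 8, 402], 'y': [2, 8], 'z': [3, 4]}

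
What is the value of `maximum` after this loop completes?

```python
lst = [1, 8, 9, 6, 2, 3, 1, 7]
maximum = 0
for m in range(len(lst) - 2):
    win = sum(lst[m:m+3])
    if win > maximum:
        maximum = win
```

Max sum of 3-element window in [1, 8, 9, 6, 2, 3, 1, 7]
`maximum` takes the values: 0 → 18 → 23

Answer: 23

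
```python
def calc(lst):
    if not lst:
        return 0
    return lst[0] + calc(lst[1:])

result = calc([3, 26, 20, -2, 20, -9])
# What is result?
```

3 + 26 + 20 + (-2) + 20 + (-9) + 0 = 58

Answer: 58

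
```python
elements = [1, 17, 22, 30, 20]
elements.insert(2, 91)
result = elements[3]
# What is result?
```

Trace:
`elements = [1, 17, 22, 30, 20]` → elements = [1, 17, 22, 30, 20]
`elements.insert(2, 91)` → elements = [1, 17, 91, 22, 30, 20]
`result = elements[3]` → result = 22
So result = 22

Answer: 22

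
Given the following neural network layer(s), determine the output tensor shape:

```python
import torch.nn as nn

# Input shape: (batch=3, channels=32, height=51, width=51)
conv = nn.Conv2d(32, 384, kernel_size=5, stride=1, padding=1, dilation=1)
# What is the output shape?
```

Input: (3, 32, 51, 51) -> Output: (3, 384, 49, 49)

Answer: (3, 384, 49, 49)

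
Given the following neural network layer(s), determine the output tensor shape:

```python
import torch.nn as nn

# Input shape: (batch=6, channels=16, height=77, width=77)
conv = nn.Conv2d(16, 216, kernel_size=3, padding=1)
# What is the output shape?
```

Input: (6, 16, 77, 77) -> Output: (6, 216, 77, 77)

Answer: (6, 216, 77, 77)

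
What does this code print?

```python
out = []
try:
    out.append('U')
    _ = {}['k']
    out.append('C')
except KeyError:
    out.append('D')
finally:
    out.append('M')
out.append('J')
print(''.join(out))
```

Execution trace: 'U' (try body) → 'D' (except KeyError) → 'M' (finally) → 'J' (after the try/except). Output: UDMJ

Answer: UDMJ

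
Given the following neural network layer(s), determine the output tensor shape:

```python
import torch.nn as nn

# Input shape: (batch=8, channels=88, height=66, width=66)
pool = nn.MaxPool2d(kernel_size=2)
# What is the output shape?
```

Input: (8, 88, 66, 66) -> Output: (8, 88, 33, 33)

Answer: (8, 88, 33, 33)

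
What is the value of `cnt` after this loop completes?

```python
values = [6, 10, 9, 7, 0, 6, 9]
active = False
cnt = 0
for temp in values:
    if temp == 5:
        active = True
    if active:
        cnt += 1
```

Count elements after first 5 in [6, 10, 9, 7, 0, 6, 9]
`cnt` takes the values: 0

Answer: 0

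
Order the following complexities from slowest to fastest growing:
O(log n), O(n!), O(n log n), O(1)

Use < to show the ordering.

Ordered by growth rate: O(1) < O(log n) < O(n log n) < O(n!)

Answer: O(1) < O(log n) < O(n log n) < O(n!)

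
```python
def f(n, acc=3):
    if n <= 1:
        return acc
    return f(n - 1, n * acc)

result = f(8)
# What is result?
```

Accumulator trace (n, acc): (8, 3) -> (7, 24) -> (6, 168) -> (5, 1008) -> (4, 5040) -> (3, 20160) -> (2, 60480) -> (1, 120960) -> return 120960

Answer: 120960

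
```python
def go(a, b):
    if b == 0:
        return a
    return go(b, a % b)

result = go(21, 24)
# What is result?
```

go(21, 24) -> go(24, 21) -> go(21, 3) -> go(3, 0) -> 3

Answer: 3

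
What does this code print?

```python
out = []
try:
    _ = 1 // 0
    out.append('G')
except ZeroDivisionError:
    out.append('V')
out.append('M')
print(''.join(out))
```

Execution trace: 'V' (except ZeroDivisionError) → 'M' (after the try/except). Output: VM

Answer: VM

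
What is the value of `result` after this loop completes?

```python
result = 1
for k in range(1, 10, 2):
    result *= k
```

Product of 1, 3, 5, ... up to 9
`result` takes the values: 1 → 3 → 15 → 105 → 945

Answer: 945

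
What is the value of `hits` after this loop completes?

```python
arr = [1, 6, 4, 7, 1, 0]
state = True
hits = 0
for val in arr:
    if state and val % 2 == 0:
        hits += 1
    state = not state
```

Count even values at even positions
`hits` takes the values: 0 → 1

Answer: 1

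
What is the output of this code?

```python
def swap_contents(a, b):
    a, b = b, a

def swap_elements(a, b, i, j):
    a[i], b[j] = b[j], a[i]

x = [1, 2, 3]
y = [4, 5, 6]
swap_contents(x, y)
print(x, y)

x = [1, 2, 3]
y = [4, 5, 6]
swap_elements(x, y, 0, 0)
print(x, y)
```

Key concept: parameter rebinding vs mutation.
Step by step:
`x = [1, 2, 3]` → x = [1, 2, 3]
`y = [4, 5, 6]` → y = [4, 5, 6]
`swap_contents(x, y)` → no visible change to tracked variables
`print(x, y)` → prints [1, 2, 3] [4, 5, 6]
`x = [1, 2, 3]` → x = [1, 2, 3]
`y = [4, 5, 6]` → y = [4, 5, 6]
`swap_elements(x, y, 0, 0)` → x = [4, 2, 3]; y = [1, 5, 6]
`print(x, y)` → prints [4, 2, 3] [1, 5, 6]

Answer:
[1, 2, 3] [4, 5, 6]
[4, 2, 3] [1, 5, 6]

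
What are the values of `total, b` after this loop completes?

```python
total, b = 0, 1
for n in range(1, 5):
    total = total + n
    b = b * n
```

Sum and factorial of 1 to 4
`total, b` takes the values: (0, 1) → (1, 1) → (3, 1) → (3, 2) → (6, 2) → (6, 6) → (10, 6) → (10, 24)

Answer: 10, 24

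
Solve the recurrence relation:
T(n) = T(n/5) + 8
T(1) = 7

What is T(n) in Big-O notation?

Each step divides n by 5 and adds 8. After log_5(n) steps we reach T(1)=7. So T(n) = 8·log_5(n) + 7 = O(log n).

Answer: O(log n)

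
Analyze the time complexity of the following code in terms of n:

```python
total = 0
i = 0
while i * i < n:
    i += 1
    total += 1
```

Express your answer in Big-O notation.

Each loop level contributes: √n. Multiplying the contributions gives O(√n).

Answer: O(√n)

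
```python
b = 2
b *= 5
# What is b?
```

Trace:
`b = 2` → b = 2
`b *= 5` → b = 10
So b = 10

Answer: 10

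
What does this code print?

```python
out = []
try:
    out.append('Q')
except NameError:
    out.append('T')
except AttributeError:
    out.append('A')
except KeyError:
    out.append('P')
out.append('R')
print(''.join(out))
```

Execution trace: 'Q' (try body, no exception) → 'R' (after the try/except). Output: QR

Answer: QR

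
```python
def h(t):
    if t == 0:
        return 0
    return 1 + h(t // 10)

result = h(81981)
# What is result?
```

Count of digits of 81981: 5

Answer: 5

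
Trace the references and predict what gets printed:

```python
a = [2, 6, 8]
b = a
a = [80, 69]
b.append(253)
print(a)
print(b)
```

Key concept: rebinding vs mutation: a is rebound to a new list, b still points at the original.
Step by step:
`a = [2, 6, 8]` → a = [2, 6, 8]
`b = a` → b = [2, 6, 8] (same object as a)
`a = [80, 69]` → a = [80, 69]
`b.append(253)` → b = [2, 6, 8, 253]
`print(a)` → prints [80, 69]
`print(b)` → prints [2, 6, 8, 253]

Answer:
[80, 69]
[2, 6, 8, 253]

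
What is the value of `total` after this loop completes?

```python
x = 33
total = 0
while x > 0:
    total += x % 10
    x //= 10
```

Sum digits of 33
`total` takes the values: 0 → 3 → 6

Answer: 6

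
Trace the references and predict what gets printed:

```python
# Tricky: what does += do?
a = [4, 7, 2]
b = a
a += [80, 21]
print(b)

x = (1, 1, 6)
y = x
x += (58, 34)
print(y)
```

Key concept: += behavior differs for mutable vs immutable.
Step by step:
`a = [4, 7, 2]` → a = [4, 7, 2]
`b = a` → b = [4, 7, 2] (same object as a)
`a += [80, 21]` → a = [4, 7, 2, 80, 21] (same object as b); b = [4, 7, 2, 80, 21] (same object as a)
`print(b)` → prints [4, 7, 2, 80, 21]
`x = (1, 1, 6)` → x = (1, 1, 6)
`y = x` → y = (1, 1, 6)
`x += (58, 34)` → x = (1, 1, 6, 58, 34)
`print(y)` → prints (1, 1, 6)

Answer:
[4, 7, 2, 80, 21]
(1, 1, 6)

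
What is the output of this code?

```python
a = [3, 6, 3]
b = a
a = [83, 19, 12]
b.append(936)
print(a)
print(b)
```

Key concept: rebinding vs mutation: a is rebound to a new list, b still points at the original.
Step by step:
`a = [3, 6, 3]` → a = [3, 6, 3]
`b = a` → b = [3, 6, 3] (same object as a)
`a = [83, 19, 12]` → a = [83, 19, 12]
`b.append(936)` → b = [3, 6, 3, 936]
`print(a)` → prints [83, 19, 12]
`print(b)` → prints [3, 6, 3, 936]

Answer:
[83, 19, 12]
[3, 6, 3, 936]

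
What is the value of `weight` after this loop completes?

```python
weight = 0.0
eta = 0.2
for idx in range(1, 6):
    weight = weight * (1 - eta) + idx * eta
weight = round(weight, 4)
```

Moving average with lr=0.2
`weight` takes the values: 0.0 → 0.2 → 0.56 → 1.048 → 1.6384 → 2.31072 → 2.3107

Answer: 2.3107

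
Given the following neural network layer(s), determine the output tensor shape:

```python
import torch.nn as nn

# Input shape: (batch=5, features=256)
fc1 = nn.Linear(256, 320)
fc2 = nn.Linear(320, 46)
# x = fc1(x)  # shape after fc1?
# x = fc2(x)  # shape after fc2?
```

Input: (5, 256) -> after fc1: (5, 320) -> Output: (5, 46)

Answer: (5, 46)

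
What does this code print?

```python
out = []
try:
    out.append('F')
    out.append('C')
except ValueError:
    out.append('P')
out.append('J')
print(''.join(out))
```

Execution trace: 'F' (try body) → 'C' (try body, no exception) → 'J' (after the try/except). Output: FCJ

Answer: FCJ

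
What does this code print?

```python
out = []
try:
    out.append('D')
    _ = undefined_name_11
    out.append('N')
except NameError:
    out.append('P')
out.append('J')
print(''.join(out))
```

Execution trace: 'D' (try body) → 'P' (except NameError) → 'J' (after the try/except). Output: DPJ

Answer: DPJ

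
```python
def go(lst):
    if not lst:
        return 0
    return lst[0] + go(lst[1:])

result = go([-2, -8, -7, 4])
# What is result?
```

(-2) + (-8) + (-7) + 4 + 0 = -13

Answer: -13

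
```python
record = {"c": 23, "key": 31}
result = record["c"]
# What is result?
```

Trace:
`record = {"c": 23, "key": 31}` → record = {'c': 23, 'key': 31}
`result = record["c"]` → result = 23
So result = 23

Answer: 23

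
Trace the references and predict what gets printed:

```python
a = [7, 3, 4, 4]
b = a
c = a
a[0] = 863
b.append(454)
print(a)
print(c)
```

Key concept: multiple aliases.
Step by step:
`a = [7, 3, 4, 4]` → a = [7, 3, 4, 4]
`b = a` → b = [7, 3, 4, 4] (same object as a)
`c = a` → c = [7, 3, 4, 4] (same object as a, b)
`a[0] = 863` → a = [863, 3, 4, 4] (same object as b, c); b = [863, 3, 4, 4] (same object as a, c); c = [863, 3, 4, 4] (same object as a, b)
`b.append(454)` → a = [863, 3, 4, 4, 454] (same object as b, c); b = [863, 3, 4, 4, 454] (same object as a, c); c = [863, 3, 4, 4, 454] (same object as a, b)
`print(a)` → prints [863, 3, 4, 4, 454]
`print(c)` → prints [863, 3, 4, 4, 454]

Answer:
[863, 3, 4, 4, 454]
[863, 3, 4, 4, 454]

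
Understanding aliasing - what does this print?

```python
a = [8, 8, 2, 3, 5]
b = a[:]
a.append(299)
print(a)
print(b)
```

Key concept: slice [:] creates copy.
Step by step:
`a = [8, 8, 2, 3, 5]` → a = [8, 8, 2, 3, 5]
`b = a[:]` → b = [8, 8, 2, 3, 5]
`a.append(299)` → a = [8, 8, 2, 3, 5, 299]
`print(a)` → prints [8, 8, 2, 3, 5, 299]
`print(b)` → prints [8, 8, 2, 3, 5]

Answer:
[8, 8, 2, 3, 5, 299]
[8, 8, 2, 3, 5]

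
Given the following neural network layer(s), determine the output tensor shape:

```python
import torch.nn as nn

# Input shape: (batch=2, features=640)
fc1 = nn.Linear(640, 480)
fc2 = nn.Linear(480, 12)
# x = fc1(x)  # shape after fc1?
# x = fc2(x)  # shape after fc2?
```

Input: (2, 640) -> after fc1: (2, 480) -> Output: (2, 12)

Answer: (2, 12)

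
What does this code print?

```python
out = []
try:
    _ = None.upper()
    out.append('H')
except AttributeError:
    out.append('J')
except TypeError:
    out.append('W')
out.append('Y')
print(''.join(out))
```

Execution trace: 'J' (except AttributeError) → 'Y' (after the try/except). Output: JY

Answer: JY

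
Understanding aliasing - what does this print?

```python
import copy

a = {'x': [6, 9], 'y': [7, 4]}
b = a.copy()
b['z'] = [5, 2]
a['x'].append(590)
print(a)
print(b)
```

Key concept: shallow copy of dict with mutable values.
Step by step:
`a = {'x': [6, 9], 'y': [7, 4]}` → a = {'x': [6, 9], 'y': [7, 4]}
`b = a.copy()` → b = {'x': [6, 9], 'y': [7, 4]}
`b['z'] = [5, 2]` → b = {'x': [6, 9], 'y': [7, 4], 'z': [5, 2]}
`a['x'].append(590)` → a = {'x': [6, 9, 590], 'y': [7, 4]}; b = {'x': [6, 9, 590], 'y': [7, 4], 'z': [5, 2]}
`print(a)` → prints {'x': [6, 9, 590], 'y': [7, 4]}
`print(b)` → prints {'x': [6, 9, 590], 'y': [7, 4], 'z': [5, 2]}

Answer:
{'x': [6, 9, 590], 'y': [7, 4]}
{'x': [6, 9, 590], 'y': [7, 4], 'z': [5, 2]}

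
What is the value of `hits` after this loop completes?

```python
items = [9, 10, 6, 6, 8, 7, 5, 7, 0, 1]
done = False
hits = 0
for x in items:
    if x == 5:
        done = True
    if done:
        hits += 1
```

Count elements after first 5 in [9, 10, 6, 6, 8, 7, 5, 7, 0, 1]
`hits` takes the values: 0 → 1 → 2 → 3 → 4

Answer: 4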